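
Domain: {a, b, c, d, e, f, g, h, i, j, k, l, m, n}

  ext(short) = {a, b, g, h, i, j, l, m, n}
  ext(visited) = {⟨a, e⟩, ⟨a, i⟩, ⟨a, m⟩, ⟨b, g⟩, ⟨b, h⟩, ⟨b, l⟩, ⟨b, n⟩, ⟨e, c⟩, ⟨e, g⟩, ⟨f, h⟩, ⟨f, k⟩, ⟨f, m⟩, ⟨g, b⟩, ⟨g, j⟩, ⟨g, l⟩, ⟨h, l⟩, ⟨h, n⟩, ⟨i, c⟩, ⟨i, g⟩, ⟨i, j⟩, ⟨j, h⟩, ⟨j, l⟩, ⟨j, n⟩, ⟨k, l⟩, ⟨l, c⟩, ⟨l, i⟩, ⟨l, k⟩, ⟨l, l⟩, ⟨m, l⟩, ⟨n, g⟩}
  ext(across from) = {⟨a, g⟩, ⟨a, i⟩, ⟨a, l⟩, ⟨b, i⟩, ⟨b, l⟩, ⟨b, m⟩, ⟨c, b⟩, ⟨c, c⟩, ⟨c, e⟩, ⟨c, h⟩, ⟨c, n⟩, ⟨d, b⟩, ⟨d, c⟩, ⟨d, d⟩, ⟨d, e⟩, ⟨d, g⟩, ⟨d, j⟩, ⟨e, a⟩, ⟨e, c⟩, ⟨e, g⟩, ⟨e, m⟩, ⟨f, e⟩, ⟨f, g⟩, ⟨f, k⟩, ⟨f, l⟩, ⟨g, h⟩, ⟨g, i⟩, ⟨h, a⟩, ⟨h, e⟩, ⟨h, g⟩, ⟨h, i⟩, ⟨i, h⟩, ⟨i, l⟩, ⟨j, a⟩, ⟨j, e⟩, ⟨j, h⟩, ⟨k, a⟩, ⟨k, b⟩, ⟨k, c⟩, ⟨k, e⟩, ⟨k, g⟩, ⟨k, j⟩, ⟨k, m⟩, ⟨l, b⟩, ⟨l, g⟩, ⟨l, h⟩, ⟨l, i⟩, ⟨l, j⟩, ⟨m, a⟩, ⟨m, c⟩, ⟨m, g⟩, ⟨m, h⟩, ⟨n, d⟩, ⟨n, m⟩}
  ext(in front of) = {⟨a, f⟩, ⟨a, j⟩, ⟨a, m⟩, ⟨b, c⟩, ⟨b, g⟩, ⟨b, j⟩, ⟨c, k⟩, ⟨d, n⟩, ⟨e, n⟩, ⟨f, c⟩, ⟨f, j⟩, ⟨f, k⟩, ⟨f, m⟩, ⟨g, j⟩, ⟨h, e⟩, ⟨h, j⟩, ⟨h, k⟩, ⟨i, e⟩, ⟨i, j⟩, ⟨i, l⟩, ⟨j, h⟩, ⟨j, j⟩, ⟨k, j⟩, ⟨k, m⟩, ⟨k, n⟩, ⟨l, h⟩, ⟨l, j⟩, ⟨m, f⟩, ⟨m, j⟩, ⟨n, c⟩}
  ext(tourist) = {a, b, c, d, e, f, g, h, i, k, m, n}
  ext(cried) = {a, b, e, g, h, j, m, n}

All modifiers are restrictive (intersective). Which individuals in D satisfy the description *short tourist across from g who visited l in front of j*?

{h, m}

⟦across from g⟧ = {x : ⟨x, g⟩ ∈ ⟦across from⟧} = {a, d, e, f, h, k, l, m}
⟦who visited l⟧ = {x : ⟨x, l⟩ ∈ ⟦visited⟧} = {b, g, h, j, k, l, m}
⟦in front of j⟧ = {x : ⟨x, j⟩ ∈ ⟦in front of⟧} = {a, b, f, g, h, i, j, k, l, m}
⟦tourist⟧ = {a, b, c, d, e, f, g, h, i, k, m, n}
… ∩ ⟦across from g⟧ = {a, b, c, d, e, f, g, h, i, k, m, n} ∩ {a, d, e, f, h, k, l, m} = {a, d, e, f, h, k, m}
… ∩ ⟦who visited l⟧ = {a, d, e, f, h, k, m} ∩ {b, g, h, j, k, l, m} = {h, k, m}
… ∩ ⟦in front of j⟧ = {h, k, m} ∩ {a, b, f, g, h, i, j, k, l, m} = {h, k, m}
… ∩ ⟦short⟧ = {h, k, m} ∩ {a, b, g, h, i, j, l, m, n} = {h, m}
So ⟦short tourist across from g who visited l in front of j⟧ = {h, m}.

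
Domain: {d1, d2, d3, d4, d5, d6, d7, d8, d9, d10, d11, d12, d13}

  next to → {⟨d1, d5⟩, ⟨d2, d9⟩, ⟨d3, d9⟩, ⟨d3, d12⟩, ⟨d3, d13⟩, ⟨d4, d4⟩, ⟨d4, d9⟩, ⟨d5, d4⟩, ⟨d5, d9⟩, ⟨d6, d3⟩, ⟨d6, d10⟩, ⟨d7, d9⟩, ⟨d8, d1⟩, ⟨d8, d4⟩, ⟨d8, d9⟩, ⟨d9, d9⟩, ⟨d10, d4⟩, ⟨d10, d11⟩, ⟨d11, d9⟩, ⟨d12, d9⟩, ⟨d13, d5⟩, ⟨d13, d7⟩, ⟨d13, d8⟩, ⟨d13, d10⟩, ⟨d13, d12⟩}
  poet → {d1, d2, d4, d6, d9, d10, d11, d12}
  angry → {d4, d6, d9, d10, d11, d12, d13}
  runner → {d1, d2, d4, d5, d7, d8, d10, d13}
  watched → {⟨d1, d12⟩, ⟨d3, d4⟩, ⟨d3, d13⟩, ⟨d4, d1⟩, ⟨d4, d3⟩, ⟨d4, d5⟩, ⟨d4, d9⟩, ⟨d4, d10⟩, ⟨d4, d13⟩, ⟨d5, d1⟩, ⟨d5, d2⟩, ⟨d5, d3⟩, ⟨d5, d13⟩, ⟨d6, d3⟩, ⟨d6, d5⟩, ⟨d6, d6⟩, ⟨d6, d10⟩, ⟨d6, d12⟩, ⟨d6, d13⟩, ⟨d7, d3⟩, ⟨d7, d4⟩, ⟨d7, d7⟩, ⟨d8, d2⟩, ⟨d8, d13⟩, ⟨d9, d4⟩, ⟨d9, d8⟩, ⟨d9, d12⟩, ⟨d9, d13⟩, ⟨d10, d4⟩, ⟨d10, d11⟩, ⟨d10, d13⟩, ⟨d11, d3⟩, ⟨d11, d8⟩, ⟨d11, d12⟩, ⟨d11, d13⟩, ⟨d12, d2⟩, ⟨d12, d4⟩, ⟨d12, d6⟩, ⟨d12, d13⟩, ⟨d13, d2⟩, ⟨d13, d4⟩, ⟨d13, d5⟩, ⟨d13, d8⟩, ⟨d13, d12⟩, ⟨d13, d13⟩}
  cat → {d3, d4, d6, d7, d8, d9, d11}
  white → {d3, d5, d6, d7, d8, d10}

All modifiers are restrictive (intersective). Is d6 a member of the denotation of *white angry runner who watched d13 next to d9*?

⟦who watched d13⟧ = {x : ⟨x, d13⟩ ∈ ⟦watched⟧} = {d3, d4, d5, d6, d8, d9, d10, d11, d12, d13}
⟦next to d9⟧ = {x : ⟨x, d9⟩ ∈ ⟦next to⟧} = {d2, d3, d4, d5, d7, d8, d9, d11, d12}
⟦runner⟧ = {d1, d2, d4, d5, d7, d8, d10, d13}
… ∩ ⟦who watched d13⟧ = {d1, d2, d4, d5, d7, d8, d10, d13} ∩ {d3, d4, d5, d6, d8, d9, d10, d11, d12, d13} = {d4, d5, d8, d10, d13}
… ∩ ⟦next to d9⟧ = {d4, d5, d8, d10, d13} ∩ {d2, d3, d4, d5, d7, d8, d9, d11, d12} = {d4, d5, d8}
… ∩ ⟦white⟧ = {d4, d5, d8} ∩ {d3, d5, d6, d7, d8, d10} = {d5, d8}
… ∩ ⟦angry⟧ = {d5, d8} ∩ {d4, d6, d9, d10, d11, d12, d13} = ∅
⟦white angry runner who watched d13 next to d9⟧ = ∅; d6 ∉ this set.

no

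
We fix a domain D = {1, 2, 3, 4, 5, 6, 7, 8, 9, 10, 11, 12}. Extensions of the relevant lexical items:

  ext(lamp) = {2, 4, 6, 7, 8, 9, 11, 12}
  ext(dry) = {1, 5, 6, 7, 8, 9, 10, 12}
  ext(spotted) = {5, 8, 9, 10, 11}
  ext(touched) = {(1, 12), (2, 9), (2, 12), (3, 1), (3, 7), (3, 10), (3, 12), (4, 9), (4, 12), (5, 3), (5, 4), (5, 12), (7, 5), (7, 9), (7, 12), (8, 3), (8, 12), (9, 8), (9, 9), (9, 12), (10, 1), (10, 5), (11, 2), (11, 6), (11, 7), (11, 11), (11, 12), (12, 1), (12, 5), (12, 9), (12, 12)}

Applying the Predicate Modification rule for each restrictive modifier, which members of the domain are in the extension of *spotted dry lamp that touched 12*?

⟦that touched 12⟧ = {x : ⟨x, 12⟩ ∈ ⟦touched⟧} = {1, 2, 3, 4, 5, 7, 8, 9, 11, 12}
⟦lamp⟧ = {2, 4, 6, 7, 8, 9, 11, 12}
… ∩ ⟦that touched 12⟧ = {2, 4, 6, 7, 8, 9, 11, 12} ∩ {1, 2, 3, 4, 5, 7, 8, 9, 11, 12} = {2, 4, 7, 8, 9, 11, 12}
… ∩ ⟦spotted⟧ = {2, 4, 7, 8, 9, 11, 12} ∩ {5, 8, 9, 10, 11} = {8, 9, 11}
… ∩ ⟦dry⟧ = {8, 9, 11} ∩ {1, 5, 6, 7, 8, 9, 10, 12} = {8, 9}
So ⟦spotted dry lamp that touched 12⟧ = {8, 9}.

{8, 9}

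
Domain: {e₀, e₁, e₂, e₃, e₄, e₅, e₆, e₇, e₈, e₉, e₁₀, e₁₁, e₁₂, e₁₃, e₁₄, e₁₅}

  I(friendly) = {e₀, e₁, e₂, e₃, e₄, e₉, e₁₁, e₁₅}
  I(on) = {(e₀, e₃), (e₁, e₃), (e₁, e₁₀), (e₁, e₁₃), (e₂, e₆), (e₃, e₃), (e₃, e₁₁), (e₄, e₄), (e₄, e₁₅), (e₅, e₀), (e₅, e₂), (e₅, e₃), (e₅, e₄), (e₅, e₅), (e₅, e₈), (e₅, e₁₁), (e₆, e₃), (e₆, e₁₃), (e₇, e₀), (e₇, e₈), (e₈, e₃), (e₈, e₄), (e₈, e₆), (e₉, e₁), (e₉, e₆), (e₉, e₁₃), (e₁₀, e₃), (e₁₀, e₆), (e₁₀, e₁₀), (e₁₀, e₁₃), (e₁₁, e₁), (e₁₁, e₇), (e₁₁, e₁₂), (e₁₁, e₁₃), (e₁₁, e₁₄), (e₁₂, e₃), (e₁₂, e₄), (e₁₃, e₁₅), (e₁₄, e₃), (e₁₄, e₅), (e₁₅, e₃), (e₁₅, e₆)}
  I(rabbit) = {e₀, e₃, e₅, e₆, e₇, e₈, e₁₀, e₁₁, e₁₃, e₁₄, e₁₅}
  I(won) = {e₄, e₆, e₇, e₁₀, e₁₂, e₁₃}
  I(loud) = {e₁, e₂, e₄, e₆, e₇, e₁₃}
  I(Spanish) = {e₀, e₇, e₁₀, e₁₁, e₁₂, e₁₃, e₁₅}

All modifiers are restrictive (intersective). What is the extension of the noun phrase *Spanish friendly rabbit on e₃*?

{e₀, e₁₅}

⟦on e₃⟧ = {x : ⟨x, e₃⟩ ∈ ⟦on⟧} = {e₀, e₁, e₃, e₅, e₆, e₈, e₁₀, e₁₂, e₁₄, e₁₅}
⟦rabbit⟧ = {e₀, e₃, e₅, e₆, e₇, e₈, e₁₀, e₁₁, e₁₃, e₁₄, e₁₅}
… ∩ ⟦on e₃⟧ = {e₀, e₃, e₅, e₆, e₇, e₈, e₁₀, e₁₁, e₁₃, e₁₄, e₁₅} ∩ {e₀, e₁, e₃, e₅, e₆, e₈, e₁₀, e₁₂, e₁₄, e₁₅} = {e₀, e₃, e₅, e₆, e₈, e₁₀, e₁₄, e₁₅}
… ∩ ⟦Spanish⟧ = {e₀, e₃, e₅, e₆, e₈, e₁₀, e₁₄, e₁₅} ∩ {e₀, e₇, e₁₀, e₁₁, e₁₂, e₁₃, e₁₅} = {e₀, e₁₀, e₁₅}
… ∩ ⟦friendly⟧ = {e₀, e₁₀, e₁₅} ∩ {e₀, e₁, e₂, e₃, e₄, e₉, e₁₁, e₁₅} = {e₀, e₁₅}
So ⟦Spanish friendly rabbit on e₃⟧ = {e₀, e₁₅}.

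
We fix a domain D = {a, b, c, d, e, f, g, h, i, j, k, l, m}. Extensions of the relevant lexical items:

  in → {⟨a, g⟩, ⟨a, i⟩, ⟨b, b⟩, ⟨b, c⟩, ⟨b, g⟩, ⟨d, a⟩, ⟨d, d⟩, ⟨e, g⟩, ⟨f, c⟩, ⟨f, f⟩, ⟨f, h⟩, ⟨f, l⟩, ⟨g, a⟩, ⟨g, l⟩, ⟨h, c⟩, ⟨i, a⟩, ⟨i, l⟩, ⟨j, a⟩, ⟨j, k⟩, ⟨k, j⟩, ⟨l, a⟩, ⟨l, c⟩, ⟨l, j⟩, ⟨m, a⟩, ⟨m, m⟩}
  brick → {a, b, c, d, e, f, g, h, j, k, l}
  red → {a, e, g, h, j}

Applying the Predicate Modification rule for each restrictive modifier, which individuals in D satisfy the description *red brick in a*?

{g, j}

⟦in a⟧ = {x : ⟨x, a⟩ ∈ ⟦in⟧} = {d, g, i, j, l, m}
⟦brick⟧ = {a, b, c, d, e, f, g, h, j, k, l}
… ∩ ⟦in a⟧ = {a, b, c, d, e, f, g, h, j, k, l} ∩ {d, g, i, j, l, m} = {d, g, j, l}
… ∩ ⟦red⟧ = {d, g, j, l} ∩ {a, e, g, h, j} = {g, j}
So ⟦red brick in a⟧ = {g, j}.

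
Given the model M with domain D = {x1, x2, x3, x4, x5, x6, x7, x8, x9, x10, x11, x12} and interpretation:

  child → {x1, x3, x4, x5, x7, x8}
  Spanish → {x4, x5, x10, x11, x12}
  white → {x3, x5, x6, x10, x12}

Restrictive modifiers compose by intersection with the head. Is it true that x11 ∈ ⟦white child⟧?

⟦child⟧ = {x1, x3, x4, x5, x7, x8}
… ∩ ⟦white⟧ = {x1, x3, x4, x5, x7, x8} ∩ {x3, x5, x6, x10, x12} = {x3, x5}
⟦white child⟧ = {x3, x5}; x11 ∉ this set.

no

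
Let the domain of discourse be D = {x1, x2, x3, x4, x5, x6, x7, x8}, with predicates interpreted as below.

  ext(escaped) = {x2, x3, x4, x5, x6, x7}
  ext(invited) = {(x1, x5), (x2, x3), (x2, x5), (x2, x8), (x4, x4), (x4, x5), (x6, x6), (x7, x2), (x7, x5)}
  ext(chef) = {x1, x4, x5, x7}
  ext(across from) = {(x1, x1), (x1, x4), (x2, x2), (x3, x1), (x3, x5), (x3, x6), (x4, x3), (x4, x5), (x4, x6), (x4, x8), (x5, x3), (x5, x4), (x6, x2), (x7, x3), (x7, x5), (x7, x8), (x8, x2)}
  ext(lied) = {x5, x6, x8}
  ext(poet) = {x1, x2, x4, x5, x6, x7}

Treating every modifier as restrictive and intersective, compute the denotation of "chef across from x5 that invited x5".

{x4, x7}

⟦across from x5⟧ = {x : ⟨x, x5⟩ ∈ ⟦across from⟧} = {x3, x4, x7}
⟦that invited x5⟧ = {x : ⟨x, x5⟩ ∈ ⟦invited⟧} = {x1, x2, x4, x7}
⟦chef⟧ = {x1, x4, x5, x7}
… ∩ ⟦across from x5⟧ = {x1, x4, x5, x7} ∩ {x3, x4, x7} = {x4, x7}
… ∩ ⟦that invited x5⟧ = {x4, x7} ∩ {x1, x2, x4, x7} = {x4, x7}
So ⟦chef across from x5 that invited x5⟧ = {x4, x7}.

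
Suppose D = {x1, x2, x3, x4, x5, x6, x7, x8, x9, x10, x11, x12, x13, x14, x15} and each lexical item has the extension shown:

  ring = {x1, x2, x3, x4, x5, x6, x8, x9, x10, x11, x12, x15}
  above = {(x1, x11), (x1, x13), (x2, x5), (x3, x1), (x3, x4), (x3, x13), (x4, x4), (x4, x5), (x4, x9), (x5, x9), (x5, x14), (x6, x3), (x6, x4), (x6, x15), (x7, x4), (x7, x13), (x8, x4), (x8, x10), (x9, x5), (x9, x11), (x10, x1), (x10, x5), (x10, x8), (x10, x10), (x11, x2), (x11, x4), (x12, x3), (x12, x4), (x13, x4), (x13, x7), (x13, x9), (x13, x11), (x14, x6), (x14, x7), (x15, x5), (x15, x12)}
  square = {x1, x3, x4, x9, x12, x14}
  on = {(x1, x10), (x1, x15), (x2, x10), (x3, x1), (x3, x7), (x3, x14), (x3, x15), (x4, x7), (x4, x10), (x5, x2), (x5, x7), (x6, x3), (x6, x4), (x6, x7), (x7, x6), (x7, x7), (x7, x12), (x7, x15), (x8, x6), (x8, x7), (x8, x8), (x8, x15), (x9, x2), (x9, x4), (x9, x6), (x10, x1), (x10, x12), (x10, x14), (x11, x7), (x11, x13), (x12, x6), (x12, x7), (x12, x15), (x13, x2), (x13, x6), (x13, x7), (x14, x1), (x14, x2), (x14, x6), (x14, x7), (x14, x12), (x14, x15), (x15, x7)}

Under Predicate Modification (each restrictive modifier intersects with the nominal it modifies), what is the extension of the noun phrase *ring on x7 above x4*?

⟦on x7⟧ = {x : ⟨x, x7⟩ ∈ ⟦on⟧} = {x3, x4, x5, x6, x7, x8, x11, x12, x13, x14, x15}
⟦above x4⟧ = {x : ⟨x, x4⟩ ∈ ⟦above⟧} = {x3, x4, x6, x7, x8, x11, x12, x13}
⟦ring⟧ = {x1, x2, x3, x4, x5, x6, x8, x9, x10, x11, x12, x15}
… ∩ ⟦on x7⟧ = {x1, x2, x3, x4, x5, x6, x8, x9, x10, x11, x12, x15} ∩ {x3, x4, x5, x6, x7, x8, x11, x12, x13, x14, x15} = {x3, x4, x5, x6, x8, x11, x12, x15}
… ∩ ⟦above x4⟧ = {x3, x4, x5, x6, x8, x11, x12, x15} ∩ {x3, x4, x6, x7, x8, x11, x12, x13} = {x3, x4, x6, x8, x11, x12}
So ⟦ring on x7 above x4⟧ = {x3, x4, x6, x8, x11, x12}.

{x3, x4, x6, x8, x11, x12}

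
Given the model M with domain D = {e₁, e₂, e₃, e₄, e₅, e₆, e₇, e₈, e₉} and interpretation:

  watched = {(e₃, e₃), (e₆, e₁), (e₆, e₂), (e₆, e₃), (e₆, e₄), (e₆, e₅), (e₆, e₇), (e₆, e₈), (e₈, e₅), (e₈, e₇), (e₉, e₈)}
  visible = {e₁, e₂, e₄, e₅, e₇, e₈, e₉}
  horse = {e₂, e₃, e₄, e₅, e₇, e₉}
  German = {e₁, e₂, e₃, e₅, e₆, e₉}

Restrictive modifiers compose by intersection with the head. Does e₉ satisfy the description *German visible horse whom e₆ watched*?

no

⟦whom e₆ watched⟧ = {x : ⟨e₆, x⟩ ∈ ⟦watched⟧} = {e₁, e₂, e₃, e₄, e₅, e₇, e₈}
⟦horse⟧ = {e₂, e₃, e₄, e₅, e₇, e₉}
… ∩ ⟦whom e₆ watched⟧ = {e₂, e₃, e₄, e₅, e₇, e₉} ∩ {e₁, e₂, e₃, e₄, e₅, e₇, e₈} = {e₂, e₃, e₄, e₅, e₇}
… ∩ ⟦German⟧ = {e₂, e₃, e₄, e₅, e₇} ∩ {e₁, e₂, e₃, e₅, e₆, e₉} = {e₂, e₃, e₅}
… ∩ ⟦visible⟧ = {e₂, e₃, e₅} ∩ {e₁, e₂, e₄, e₅, e₇, e₈, e₉} = {e₂, e₅}
⟦German visible horse whom e₆ watched⟧ = {e₂, e₅}; e₉ ∉ this set.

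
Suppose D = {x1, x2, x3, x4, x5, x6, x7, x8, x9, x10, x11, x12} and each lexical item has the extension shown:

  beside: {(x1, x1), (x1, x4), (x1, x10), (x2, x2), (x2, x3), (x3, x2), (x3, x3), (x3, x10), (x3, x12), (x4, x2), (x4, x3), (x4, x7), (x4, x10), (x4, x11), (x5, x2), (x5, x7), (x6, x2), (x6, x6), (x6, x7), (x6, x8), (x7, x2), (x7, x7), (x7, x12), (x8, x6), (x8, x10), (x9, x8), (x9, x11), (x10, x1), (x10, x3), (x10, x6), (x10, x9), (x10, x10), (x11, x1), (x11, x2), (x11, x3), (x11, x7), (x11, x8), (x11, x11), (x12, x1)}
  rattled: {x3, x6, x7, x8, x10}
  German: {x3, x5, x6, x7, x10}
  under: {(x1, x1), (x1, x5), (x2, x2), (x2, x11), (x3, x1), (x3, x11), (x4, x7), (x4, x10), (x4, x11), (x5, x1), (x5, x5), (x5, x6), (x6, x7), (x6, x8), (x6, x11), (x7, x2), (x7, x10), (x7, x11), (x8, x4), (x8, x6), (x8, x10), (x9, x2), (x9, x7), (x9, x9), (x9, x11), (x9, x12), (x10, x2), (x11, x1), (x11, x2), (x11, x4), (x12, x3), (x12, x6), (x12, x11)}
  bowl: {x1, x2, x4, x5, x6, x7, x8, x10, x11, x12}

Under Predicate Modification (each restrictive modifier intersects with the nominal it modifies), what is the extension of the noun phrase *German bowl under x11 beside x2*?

⟦under x11⟧ = {x : ⟨x, x11⟩ ∈ ⟦under⟧} = {x2, x3, x4, x6, x7, x9, x12}
⟦beside x2⟧ = {x : ⟨x, x2⟩ ∈ ⟦beside⟧} = {x2, x3, x4, x5, x6, x7, x11}
⟦bowl⟧ = {x1, x2, x4, x5, x6, x7, x8, x10, x11, x12}
… ∩ ⟦under x11⟧ = {x1, x2, x4, x5, x6, x7, x8, x10, x11, x12} ∩ {x2, x3, x4, x6, x7, x9, x12} = {x2, x4, x6, x7, x12}
… ∩ ⟦beside x2⟧ = {x2, x4, x6, x7, x12} ∩ {x2, x3, x4, x5, x6, x7, x11} = {x2, x4, x6, x7}
… ∩ ⟦German⟧ = {x2, x4, x6, x7} ∩ {x3, x5, x6, x7, x10} = {x6, x7}
So ⟦German bowl under x11 beside x2⟧ = {x6, x7}.

{x6, x7}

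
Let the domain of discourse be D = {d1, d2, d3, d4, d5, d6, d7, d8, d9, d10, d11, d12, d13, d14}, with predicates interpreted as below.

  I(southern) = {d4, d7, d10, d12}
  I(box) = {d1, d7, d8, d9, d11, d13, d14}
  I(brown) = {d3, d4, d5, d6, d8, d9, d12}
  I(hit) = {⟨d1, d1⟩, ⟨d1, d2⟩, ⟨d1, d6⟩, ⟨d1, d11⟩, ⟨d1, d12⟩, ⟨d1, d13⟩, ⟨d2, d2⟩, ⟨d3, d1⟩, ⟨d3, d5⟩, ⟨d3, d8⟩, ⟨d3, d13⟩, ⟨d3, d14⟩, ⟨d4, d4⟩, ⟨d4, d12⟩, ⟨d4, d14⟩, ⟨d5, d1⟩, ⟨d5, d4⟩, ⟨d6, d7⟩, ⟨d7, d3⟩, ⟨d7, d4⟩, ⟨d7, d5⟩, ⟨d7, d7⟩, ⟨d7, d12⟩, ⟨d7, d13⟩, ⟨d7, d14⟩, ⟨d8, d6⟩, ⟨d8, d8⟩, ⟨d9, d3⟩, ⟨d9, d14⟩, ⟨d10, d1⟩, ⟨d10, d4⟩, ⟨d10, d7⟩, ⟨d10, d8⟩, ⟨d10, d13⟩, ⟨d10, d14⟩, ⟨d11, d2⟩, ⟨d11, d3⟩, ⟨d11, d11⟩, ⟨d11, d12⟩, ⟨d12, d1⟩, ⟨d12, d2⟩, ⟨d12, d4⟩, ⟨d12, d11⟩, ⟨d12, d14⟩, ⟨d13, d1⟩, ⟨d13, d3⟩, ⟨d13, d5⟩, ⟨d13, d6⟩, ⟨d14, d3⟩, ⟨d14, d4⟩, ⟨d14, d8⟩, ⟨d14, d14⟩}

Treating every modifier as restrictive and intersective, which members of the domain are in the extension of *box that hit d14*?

{d7, d9, d14}

⟦that hit d14⟧ = {x : ⟨x, d14⟩ ∈ ⟦hit⟧} = {d3, d4, d7, d9, d10, d12, d14}
⟦box⟧ = {d1, d7, d8, d9, d11, d13, d14}
… ∩ ⟦that hit d14⟧ = {d1, d7, d8, d9, d11, d13, d14} ∩ {d3, d4, d7, d9, d10, d12, d14} = {d7, d9, d14}
So ⟦box that hit d14⟧ = {d7, d9, d14}.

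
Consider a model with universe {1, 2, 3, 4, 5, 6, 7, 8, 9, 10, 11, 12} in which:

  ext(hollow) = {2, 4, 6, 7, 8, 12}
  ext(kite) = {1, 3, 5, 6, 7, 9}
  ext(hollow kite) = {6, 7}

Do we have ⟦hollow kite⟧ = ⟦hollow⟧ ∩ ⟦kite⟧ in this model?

⟦hollow⟧ ∩ ⟦kite⟧ = {2, 4, 6, 7, 8, 12} ∩ {1, 3, 5, 6, 7, 9} = {6, 7}
Observed ⟦hollow kite⟧ = {6, 7}.
These coincide, so the modifier is intersective here.

yes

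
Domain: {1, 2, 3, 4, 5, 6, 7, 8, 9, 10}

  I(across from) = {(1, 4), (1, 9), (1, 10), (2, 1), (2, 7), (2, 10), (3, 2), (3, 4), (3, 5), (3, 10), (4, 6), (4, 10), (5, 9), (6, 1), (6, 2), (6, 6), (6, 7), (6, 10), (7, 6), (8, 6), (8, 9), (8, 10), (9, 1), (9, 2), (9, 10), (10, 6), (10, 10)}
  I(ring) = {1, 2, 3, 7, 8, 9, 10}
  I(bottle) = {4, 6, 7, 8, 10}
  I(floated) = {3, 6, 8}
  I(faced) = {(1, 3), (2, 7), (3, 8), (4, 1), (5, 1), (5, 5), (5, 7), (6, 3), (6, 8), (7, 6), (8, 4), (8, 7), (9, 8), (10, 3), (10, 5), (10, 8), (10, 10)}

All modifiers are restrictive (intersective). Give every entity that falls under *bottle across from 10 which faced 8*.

⟦across from 10⟧ = {x : ⟨x, 10⟩ ∈ ⟦across from⟧} = {1, 2, 3, 4, 6, 8, 9, 10}
⟦which faced 8⟧ = {x : ⟨x, 8⟩ ∈ ⟦faced⟧} = {3, 6, 9, 10}
⟦bottle⟧ = {4, 6, 7, 8, 10}
… ∩ ⟦across from 10⟧ = {4, 6, 7, 8, 10} ∩ {1, 2, 3, 4, 6, 8, 9, 10} = {4, 6, 8, 10}
… ∩ ⟦which faced 8⟧ = {4, 6, 8, 10} ∩ {3, 6, 9, 10} = {6, 10}
So ⟦bottle across from 10 which faced 8⟧ = {6, 10}.

{6, 10}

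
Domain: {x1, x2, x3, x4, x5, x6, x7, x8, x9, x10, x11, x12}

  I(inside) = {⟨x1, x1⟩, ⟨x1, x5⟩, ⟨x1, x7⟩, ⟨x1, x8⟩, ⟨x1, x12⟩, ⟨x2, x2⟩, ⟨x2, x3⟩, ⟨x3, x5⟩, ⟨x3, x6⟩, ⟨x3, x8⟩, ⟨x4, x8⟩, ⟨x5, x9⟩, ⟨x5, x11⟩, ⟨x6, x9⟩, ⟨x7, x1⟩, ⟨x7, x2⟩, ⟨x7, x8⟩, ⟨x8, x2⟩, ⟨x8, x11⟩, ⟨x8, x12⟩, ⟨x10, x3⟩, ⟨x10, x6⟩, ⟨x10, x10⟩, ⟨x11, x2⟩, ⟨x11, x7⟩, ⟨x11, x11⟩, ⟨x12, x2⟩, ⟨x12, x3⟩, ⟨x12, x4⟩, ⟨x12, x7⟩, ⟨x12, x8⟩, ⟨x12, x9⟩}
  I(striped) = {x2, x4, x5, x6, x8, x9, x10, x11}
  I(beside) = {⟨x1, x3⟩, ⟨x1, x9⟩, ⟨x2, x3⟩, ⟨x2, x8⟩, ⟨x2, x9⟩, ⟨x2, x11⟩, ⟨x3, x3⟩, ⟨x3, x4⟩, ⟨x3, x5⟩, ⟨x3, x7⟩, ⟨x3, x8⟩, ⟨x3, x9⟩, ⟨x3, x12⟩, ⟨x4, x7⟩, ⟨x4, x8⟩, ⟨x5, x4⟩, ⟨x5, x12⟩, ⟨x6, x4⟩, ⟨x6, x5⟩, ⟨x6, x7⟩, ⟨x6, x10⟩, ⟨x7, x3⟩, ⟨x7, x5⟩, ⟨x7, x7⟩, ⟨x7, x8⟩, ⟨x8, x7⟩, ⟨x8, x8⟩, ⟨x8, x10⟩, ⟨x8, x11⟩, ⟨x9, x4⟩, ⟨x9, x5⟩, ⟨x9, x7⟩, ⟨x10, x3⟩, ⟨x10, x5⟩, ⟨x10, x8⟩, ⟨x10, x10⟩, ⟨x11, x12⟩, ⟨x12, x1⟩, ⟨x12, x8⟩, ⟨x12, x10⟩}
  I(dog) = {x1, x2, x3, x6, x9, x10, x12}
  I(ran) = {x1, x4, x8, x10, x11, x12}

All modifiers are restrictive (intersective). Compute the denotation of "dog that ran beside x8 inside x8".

⟦that ran⟧ = ⟦ran⟧ = {x1, x4, x8, x10, x11, x12}
⟦beside x8⟧ = {x : ⟨x, x8⟩ ∈ ⟦beside⟧} = {x2, x3, x4, x7, x8, x10, x12}
⟦inside x8⟧ = {x : ⟨x, x8⟩ ∈ ⟦inside⟧} = {x1, x3, x4, x7, x12}
⟦dog⟧ = {x1, x2, x3, x6, x9, x10, x12}
… ∩ ⟦that ran⟧ = {x1, x2, x3, x6, x9, x10, x12} ∩ {x1, x4, x8, x10, x11, x12} = {x1, x10, x12}
… ∩ ⟦beside x8⟧ = {x1, x10, x12} ∩ {x2, x3, x4, x7, x8, x10, x12} = {x10, x12}
… ∩ ⟦inside x8⟧ = {x10, x12} ∩ {x1, x3, x4, x7, x12} = {x12}
So ⟦dog that ran beside x8 inside x8⟧ = {x12}.

{x12}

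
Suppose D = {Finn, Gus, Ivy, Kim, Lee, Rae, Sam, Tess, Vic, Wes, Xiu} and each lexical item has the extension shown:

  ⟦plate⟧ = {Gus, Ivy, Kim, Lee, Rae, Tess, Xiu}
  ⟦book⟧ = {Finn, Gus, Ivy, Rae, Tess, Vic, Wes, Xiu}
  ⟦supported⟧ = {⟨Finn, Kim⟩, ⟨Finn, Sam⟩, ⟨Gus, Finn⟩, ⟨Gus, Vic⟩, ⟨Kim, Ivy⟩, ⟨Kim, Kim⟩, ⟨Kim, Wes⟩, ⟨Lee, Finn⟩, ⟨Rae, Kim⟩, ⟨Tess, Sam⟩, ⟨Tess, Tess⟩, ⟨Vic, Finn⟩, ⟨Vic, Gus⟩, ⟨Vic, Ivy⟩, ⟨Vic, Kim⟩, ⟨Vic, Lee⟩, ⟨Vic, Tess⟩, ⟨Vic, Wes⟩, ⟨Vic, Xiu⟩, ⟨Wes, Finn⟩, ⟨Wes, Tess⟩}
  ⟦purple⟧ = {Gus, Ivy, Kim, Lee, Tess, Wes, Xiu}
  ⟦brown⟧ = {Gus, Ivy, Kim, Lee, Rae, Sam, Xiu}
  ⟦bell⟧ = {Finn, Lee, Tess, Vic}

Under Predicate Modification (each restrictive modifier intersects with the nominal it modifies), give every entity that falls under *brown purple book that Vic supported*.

⟦that Vic supported⟧ = {x : ⟨Vic, x⟩ ∈ ⟦supported⟧} = {Finn, Gus, Ivy, Kim, Lee, Tess, Wes, Xiu}
⟦book⟧ = {Finn, Gus, Ivy, Rae, Tess, Vic, Wes, Xiu}
… ∩ ⟦that Vic supported⟧ = {Finn, Gus, Ivy, Rae, Tess, Vic, Wes, Xiu} ∩ {Finn, Gus, Ivy, Kim, Lee, Tess, Wes, Xiu} = {Finn, Gus, Ivy, Tess, Wes, Xiu}
… ∩ ⟦brown⟧ = {Finn, Gus, Ivy, Tess, Wes, Xiu} ∩ {Gus, Ivy, Kim, Lee, Rae, Sam, Xiu} = {Gus, Ivy, Xiu}
… ∩ ⟦purple⟧ = {Gus, Ivy, Xiu} ∩ {Gus, Ivy, Kim, Lee, Tess, Wes, Xiu} = {Gus, Ivy, Xiu}
So ⟦brown purple book that Vic supported⟧ = {Gus, Ivy, Xiu}.

{Gus, Ivy, Xiu}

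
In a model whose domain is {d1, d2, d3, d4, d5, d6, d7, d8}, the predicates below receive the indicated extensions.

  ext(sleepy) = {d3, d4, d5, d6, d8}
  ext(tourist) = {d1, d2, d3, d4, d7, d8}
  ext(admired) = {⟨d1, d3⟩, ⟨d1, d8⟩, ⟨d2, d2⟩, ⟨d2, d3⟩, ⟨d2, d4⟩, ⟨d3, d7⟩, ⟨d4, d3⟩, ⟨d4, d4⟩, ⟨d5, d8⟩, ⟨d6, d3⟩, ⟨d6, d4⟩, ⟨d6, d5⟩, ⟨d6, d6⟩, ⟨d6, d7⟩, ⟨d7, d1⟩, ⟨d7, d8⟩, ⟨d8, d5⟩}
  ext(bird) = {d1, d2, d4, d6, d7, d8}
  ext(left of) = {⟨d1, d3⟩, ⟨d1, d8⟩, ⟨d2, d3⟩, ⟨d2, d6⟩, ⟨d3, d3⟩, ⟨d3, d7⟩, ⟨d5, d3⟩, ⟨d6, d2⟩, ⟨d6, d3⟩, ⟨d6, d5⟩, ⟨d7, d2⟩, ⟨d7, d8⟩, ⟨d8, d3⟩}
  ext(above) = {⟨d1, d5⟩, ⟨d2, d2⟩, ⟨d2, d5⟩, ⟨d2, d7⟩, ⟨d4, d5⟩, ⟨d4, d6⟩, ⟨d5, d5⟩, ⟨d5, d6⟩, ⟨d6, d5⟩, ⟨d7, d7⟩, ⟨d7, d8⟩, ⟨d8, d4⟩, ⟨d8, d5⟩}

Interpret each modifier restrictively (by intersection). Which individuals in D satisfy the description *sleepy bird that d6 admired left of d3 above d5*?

{d6}

⟦that d6 admired⟧ = {x : ⟨d6, x⟩ ∈ ⟦admired⟧} = {d3, d4, d5, d6, d7}
⟦left of d3⟧ = {x : ⟨x, d3⟩ ∈ ⟦left of⟧} = {d1, d2, d3, d5, d6, d8}
⟦above d5⟧ = {x : ⟨x, d5⟩ ∈ ⟦above⟧} = {d1, d2, d4, d5, d6, d8}
⟦bird⟧ = {d1, d2, d4, d6, d7, d8}
… ∩ ⟦that d6 admired⟧ = {d1, d2, d4, d6, d7, d8} ∩ {d3, d4, d5, d6, d7} = {d4, d6, d7}
… ∩ ⟦left of d3⟧ = {d4, d6, d7} ∩ {d1, d2, d3, d5, d6, d8} = {d6}
… ∩ ⟦above d5⟧ = {d6} ∩ {d1, d2, d4, d5, d6, d8} = {d6}
… ∩ ⟦sleepy⟧ = {d6} ∩ {d3, d4, d5, d6, d8} = {d6}
So ⟦sleepy bird that d6 admired left of d3 above d5⟧ = {d6}.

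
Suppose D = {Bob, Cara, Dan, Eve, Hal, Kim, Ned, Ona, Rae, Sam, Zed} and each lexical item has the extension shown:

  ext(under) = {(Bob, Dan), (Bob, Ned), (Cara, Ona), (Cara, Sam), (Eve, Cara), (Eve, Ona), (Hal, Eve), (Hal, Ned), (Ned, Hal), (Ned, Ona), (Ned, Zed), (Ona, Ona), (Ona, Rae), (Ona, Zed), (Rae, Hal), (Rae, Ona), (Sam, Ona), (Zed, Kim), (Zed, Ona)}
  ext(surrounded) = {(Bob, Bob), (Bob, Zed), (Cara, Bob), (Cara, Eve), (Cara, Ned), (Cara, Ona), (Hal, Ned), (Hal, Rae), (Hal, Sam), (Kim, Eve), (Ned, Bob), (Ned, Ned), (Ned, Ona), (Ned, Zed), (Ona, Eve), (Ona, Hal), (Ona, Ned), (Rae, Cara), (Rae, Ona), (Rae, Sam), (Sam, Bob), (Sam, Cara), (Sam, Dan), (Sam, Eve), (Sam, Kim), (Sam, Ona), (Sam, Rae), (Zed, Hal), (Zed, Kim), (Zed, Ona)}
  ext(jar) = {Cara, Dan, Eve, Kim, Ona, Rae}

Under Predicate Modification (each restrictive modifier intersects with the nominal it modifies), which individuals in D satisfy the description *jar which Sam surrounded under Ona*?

⟦which Sam surrounded⟧ = {x : ⟨Sam, x⟩ ∈ ⟦surrounded⟧} = {Bob, Cara, Dan, Eve, Kim, Ona, Rae}
⟦under Ona⟧ = {x : ⟨x, Ona⟩ ∈ ⟦under⟧} = {Cara, Eve, Ned, Ona, Rae, Sam, Zed}
⟦jar⟧ = {Cara, Dan, Eve, Kim, Ona, Rae}
… ∩ ⟦which Sam surrounded⟧ = {Cara, Dan, Eve, Kim, Ona, Rae} ∩ {Bob, Cara, Dan, Eve, Kim, Ona, Rae} = {Cara, Dan, Eve, Kim, Ona, Rae}
… ∩ ⟦under Ona⟧ = {Cara, Dan, Eve, Kim, Ona, Rae} ∩ {Cara, Eve, Ned, Ona, Rae, Sam, Zed} = {Cara, Eve, Ona, Rae}
So ⟦jar which Sam surrounded under Ona⟧ = {Cara, Eve, Ona, Rae}.

{Cara, Eve, Ona, Rae}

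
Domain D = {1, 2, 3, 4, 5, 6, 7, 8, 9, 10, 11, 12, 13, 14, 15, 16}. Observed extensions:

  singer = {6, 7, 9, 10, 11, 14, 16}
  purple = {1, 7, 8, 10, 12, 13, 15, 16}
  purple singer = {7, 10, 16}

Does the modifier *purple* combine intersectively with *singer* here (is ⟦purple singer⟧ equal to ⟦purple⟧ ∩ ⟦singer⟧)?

⟦purple⟧ ∩ ⟦singer⟧ = {1, 7, 8, 10, 12, 13, 15, 16} ∩ {6, 7, 9, 10, 11, 14, 16} = {7, 10, 16}
Observed ⟦purple singer⟧ = {7, 10, 16}.
These coincide, so the modifier is intersective here.

yes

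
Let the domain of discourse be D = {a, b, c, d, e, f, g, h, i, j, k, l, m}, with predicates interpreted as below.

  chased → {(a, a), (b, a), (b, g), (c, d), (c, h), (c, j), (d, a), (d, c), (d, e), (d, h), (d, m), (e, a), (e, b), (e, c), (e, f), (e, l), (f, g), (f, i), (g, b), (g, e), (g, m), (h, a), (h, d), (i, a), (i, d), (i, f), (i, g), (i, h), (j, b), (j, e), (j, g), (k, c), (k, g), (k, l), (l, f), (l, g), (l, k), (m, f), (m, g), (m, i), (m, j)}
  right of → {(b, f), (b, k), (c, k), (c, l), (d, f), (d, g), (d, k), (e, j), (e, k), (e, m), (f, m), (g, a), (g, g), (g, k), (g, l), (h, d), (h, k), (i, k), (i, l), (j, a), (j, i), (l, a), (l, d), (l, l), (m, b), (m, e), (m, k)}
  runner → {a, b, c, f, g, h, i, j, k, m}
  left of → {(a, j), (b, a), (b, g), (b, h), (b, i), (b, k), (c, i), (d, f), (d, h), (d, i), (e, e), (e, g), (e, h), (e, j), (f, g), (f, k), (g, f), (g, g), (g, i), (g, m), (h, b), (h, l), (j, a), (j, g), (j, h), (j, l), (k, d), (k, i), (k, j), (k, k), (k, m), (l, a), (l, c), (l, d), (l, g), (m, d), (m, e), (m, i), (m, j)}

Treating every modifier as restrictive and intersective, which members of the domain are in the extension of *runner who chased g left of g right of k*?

⟦who chased g⟧ = {x : ⟨x, g⟩ ∈ ⟦chased⟧} = {b, f, i, j, k, l, m}
⟦left of g⟧ = {x : ⟨x, g⟩ ∈ ⟦left of⟧} = {b, e, f, g, j, l}
⟦right of k⟧ = {x : ⟨x, k⟩ ∈ ⟦right of⟧} = {b, c, d, e, g, h, i, m}
⟦runner⟧ = {a, b, c, f, g, h, i, j, k, m}
… ∩ ⟦who chased g⟧ = {a, b, c, f, g, h, i, j, k, m} ∩ {b, f, i, j, k, l, m} = {b, f, i, j, k, m}
… ∩ ⟦left of g⟧ = {b, f, i, j, k, m} ∩ {b, e, f, g, j, l} = {b, f, j}
… ∩ ⟦right of k⟧ = {b, f, j} ∩ {b, c, d, e, g, h, i, m} = {b}
So ⟦runner who chased g left of g right of k⟧ = {b}.

{b}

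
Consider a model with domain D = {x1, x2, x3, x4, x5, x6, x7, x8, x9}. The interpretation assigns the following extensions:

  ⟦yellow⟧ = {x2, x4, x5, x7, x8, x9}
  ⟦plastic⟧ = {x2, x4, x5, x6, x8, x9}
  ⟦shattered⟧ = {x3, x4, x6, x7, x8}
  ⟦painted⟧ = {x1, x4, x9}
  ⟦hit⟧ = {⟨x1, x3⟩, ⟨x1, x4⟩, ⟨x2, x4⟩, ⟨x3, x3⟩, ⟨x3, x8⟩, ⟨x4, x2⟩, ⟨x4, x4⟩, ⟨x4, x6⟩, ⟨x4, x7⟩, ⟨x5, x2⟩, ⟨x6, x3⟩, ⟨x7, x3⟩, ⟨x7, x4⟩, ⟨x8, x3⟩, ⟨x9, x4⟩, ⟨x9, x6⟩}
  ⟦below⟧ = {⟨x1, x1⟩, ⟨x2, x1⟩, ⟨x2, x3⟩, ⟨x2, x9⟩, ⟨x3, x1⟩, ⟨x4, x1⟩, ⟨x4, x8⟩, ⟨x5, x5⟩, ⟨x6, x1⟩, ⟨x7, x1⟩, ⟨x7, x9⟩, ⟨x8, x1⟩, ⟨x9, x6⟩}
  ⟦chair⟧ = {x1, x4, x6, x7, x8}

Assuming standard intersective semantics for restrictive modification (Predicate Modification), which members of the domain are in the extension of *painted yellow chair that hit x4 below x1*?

⟦that hit x4⟧ = {x : ⟨x, x4⟩ ∈ ⟦hit⟧} = {x1, x2, x4, x7, x9}
⟦below x1⟧ = {x : ⟨x, x1⟩ ∈ ⟦below⟧} = {x1, x2, x3, x4, x6, x7, x8}
⟦chair⟧ = {x1, x4, x6, x7, x8}
… ∩ ⟦that hit x4⟧ = {x1, x4, x6, x7, x8} ∩ {x1, x2, x4, x7, x9} = {x1, x4, x7}
… ∩ ⟦below x1⟧ = {x1, x4, x7} ∩ {x1, x2, x3, x4, x6, x7, x8} = {x1, x4, x7}
… ∩ ⟦painted⟧ = {x1, x4, x7} ∩ {x1, x4, x9} = {x1, x4}
… ∩ ⟦yellow⟧ = {x1, x4} ∩ {x2, x4, x5, x7, x8, x9} = {x4}
So ⟦painted yellow chair that hit x4 below x1⟧ = {x4}.

{x4}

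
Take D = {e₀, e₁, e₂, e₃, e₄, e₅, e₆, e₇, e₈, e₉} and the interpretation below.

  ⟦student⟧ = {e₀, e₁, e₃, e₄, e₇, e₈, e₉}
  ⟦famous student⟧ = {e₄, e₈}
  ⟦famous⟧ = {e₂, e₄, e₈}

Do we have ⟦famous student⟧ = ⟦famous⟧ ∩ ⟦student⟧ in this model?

yes

⟦famous⟧ ∩ ⟦student⟧ = {e₂, e₄, e₈} ∩ {e₀, e₁, e₃, e₄, e₇, e₈, e₉} = {e₄, e₈}
Observed ⟦famous student⟧ = {e₄, e₈}.
These coincide, so the modifier is intersective here.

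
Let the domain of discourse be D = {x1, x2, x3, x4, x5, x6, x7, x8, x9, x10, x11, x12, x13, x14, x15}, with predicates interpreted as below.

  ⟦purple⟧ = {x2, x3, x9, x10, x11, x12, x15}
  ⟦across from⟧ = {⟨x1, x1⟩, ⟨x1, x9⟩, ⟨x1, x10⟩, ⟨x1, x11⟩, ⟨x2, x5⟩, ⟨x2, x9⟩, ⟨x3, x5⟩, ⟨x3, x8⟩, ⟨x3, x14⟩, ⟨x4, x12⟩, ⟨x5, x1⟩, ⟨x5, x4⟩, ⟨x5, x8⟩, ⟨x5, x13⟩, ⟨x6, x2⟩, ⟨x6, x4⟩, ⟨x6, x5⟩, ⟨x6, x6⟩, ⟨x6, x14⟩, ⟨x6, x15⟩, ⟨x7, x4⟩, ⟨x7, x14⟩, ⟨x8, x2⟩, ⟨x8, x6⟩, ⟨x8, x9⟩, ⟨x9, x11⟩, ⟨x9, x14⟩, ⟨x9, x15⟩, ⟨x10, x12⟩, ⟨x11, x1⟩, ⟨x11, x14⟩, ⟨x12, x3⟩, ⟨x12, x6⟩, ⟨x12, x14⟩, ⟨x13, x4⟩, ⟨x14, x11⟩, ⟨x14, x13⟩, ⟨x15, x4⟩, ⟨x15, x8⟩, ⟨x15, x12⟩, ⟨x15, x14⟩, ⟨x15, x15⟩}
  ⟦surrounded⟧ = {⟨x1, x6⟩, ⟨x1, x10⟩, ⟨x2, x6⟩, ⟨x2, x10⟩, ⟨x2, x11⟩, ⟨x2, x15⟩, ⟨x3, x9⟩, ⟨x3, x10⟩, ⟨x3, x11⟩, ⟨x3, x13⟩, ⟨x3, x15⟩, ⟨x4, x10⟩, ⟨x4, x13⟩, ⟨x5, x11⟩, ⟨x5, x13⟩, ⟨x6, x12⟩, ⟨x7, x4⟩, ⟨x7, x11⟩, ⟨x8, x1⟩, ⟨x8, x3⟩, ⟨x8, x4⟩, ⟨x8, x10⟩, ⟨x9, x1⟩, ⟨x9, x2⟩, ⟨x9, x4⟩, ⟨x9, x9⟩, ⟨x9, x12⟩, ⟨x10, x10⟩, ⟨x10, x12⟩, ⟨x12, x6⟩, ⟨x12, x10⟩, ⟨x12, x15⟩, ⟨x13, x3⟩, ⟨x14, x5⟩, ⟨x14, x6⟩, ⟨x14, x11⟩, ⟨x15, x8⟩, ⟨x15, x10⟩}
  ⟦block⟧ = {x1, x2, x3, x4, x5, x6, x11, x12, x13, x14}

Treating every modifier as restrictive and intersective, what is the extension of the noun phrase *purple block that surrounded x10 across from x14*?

{x3, x12}

⟦that surrounded x10⟧ = {x : ⟨x, x10⟩ ∈ ⟦surrounded⟧} = {x1, x2, x3, x4, x8, x10, x12, x15}
⟦across from x14⟧ = {x : ⟨x, x14⟩ ∈ ⟦across from⟧} = {x3, x6, x7, x9, x11, x12, x15}
⟦block⟧ = {x1, x2, x3, x4, x5, x6, x11, x12, x13, x14}
… ∩ ⟦that surrounded x10⟧ = {x1, x2, x3, x4, x5, x6, x11, x12, x13, x14} ∩ {x1, x2, x3, x4, x8, x10, x12, x15} = {x1, x2, x3, x4, x12}
… ∩ ⟦across from x14⟧ = {x1, x2, x3, x4, x12} ∩ {x3, x6, x7, x9, x11, x12, x15} = {x3, x12}
… ∩ ⟦purple⟧ = {x3, x12} ∩ {x2, x3, x9, x10, x11, x12, x15} = {x3, x12}
So ⟦purple block that surrounded x10 across from x14⟧ = {x3, x12}.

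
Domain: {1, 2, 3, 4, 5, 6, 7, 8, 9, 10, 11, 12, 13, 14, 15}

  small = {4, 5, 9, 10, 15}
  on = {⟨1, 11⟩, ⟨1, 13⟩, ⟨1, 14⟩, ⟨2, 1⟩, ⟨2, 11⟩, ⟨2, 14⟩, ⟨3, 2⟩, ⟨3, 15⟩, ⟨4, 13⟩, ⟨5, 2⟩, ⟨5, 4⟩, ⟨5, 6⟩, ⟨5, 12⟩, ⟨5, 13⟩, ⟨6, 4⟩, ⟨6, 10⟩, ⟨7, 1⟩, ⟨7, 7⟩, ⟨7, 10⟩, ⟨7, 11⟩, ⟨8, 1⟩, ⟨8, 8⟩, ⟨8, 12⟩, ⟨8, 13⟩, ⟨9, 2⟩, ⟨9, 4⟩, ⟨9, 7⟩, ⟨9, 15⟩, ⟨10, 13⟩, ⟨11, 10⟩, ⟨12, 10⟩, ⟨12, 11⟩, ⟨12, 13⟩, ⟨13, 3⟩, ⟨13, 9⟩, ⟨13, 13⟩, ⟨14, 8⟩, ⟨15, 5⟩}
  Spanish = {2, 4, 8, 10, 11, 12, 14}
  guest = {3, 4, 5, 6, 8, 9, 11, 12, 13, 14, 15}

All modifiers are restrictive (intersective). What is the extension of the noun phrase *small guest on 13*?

{4, 5}

⟦on 13⟧ = {x : ⟨x, 13⟩ ∈ ⟦on⟧} = {1, 4, 5, 8, 10, 12, 13}
⟦guest⟧ = {3, 4, 5, 6, 8, 9, 11, 12, 13, 14, 15}
… ∩ ⟦on 13⟧ = {3, 4, 5, 6, 8, 9, 11, 12, 13, 14, 15} ∩ {1, 4, 5, 8, 10, 12, 13} = {4, 5, 8, 12, 13}
… ∩ ⟦small⟧ = {4, 5, 8, 12, 13} ∩ {4, 5, 9, 10, 15} = {4, 5}
So ⟦small guest on 13⟧ = {4, 5}.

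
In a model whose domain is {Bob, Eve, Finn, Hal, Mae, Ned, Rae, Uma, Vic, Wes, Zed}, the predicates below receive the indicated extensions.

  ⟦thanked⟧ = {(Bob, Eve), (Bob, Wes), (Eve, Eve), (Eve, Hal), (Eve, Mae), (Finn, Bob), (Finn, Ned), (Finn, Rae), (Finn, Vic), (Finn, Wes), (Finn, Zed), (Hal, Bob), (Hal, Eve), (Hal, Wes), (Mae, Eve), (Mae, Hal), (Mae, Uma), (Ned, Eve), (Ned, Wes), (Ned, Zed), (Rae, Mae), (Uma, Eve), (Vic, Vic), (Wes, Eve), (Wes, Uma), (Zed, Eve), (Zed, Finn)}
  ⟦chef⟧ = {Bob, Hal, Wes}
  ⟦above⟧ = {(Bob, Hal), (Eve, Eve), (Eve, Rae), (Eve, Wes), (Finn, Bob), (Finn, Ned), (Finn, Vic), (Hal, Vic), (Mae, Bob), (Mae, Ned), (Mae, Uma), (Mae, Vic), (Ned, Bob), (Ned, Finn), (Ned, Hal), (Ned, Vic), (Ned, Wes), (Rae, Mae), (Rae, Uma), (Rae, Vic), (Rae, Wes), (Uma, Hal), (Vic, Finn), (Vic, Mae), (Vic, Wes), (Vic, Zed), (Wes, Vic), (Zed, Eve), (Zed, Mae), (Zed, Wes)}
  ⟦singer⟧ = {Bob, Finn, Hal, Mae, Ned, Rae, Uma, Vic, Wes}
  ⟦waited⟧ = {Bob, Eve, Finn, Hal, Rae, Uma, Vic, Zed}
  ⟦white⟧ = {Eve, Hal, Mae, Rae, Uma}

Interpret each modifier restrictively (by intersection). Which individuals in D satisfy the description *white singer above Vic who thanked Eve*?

⟦above Vic⟧ = {x : ⟨x, Vic⟩ ∈ ⟦above⟧} = {Finn, Hal, Mae, Ned, Rae, Wes}
⟦who thanked Eve⟧ = {x : ⟨x, Eve⟩ ∈ ⟦thanked⟧} = {Bob, Eve, Hal, Mae, Ned, Uma, Wes, Zed}
⟦singer⟧ = {Bob, Finn, Hal, Mae, Ned, Rae, Uma, Vic, Wes}
… ∩ ⟦above Vic⟧ = {Bob, Finn, Hal, Mae, Ned, Rae, Uma, Vic, Wes} ∩ {Finn, Hal, Mae, Ned, Rae, Wes} = {Finn, Hal, Mae, Ned, Rae, Wes}
… ∩ ⟦who thanked Eve⟧ = {Finn, Hal, Mae, Ned, Rae, Wes} ∩ {Bob, Eve, Hal, Mae, Ned, Uma, Wes, Zed} = {Hal, Mae, Ned, Wes}
… ∩ ⟦white⟧ = {Hal, Mae, Ned, Wes} ∩ {Eve, Hal, Mae, Rae, Uma} = {Hal, Mae}
So ⟦white singer above Vic who thanked Eve⟧ = {Hal, Mae}.

{Hal, Mae}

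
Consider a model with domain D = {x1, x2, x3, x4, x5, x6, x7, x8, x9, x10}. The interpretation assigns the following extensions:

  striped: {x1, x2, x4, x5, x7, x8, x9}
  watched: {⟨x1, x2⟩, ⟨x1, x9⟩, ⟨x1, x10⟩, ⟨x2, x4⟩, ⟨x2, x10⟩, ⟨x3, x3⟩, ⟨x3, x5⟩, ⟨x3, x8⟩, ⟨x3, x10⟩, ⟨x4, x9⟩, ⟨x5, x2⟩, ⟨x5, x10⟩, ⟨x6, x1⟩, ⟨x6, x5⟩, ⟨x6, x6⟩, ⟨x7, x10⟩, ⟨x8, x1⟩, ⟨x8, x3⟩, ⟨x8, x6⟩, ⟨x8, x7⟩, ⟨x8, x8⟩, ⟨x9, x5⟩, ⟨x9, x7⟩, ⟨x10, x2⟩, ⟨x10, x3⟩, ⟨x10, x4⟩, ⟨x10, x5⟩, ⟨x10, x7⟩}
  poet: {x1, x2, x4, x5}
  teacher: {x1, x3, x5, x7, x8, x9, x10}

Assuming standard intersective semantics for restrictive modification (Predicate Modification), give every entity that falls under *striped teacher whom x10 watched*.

⟦whom x10 watched⟧ = {x : ⟨x10, x⟩ ∈ ⟦watched⟧} = {x2, x3, x4, x5, x7}
⟦teacher⟧ = {x1, x3, x5, x7, x8, x9, x10}
… ∩ ⟦whom x10 watched⟧ = {x1, x3, x5, x7, x8, x9, x10} ∩ {x2, x3, x4, x5, x7} = {x3, x5, x7}
… ∩ ⟦striped⟧ = {x3, x5, x7} ∩ {x1, x2, x4, x5, x7, x8, x9} = {x5, x7}
So ⟦striped teacher whom x10 watched⟧ = {x5, x7}.

{x5, x7}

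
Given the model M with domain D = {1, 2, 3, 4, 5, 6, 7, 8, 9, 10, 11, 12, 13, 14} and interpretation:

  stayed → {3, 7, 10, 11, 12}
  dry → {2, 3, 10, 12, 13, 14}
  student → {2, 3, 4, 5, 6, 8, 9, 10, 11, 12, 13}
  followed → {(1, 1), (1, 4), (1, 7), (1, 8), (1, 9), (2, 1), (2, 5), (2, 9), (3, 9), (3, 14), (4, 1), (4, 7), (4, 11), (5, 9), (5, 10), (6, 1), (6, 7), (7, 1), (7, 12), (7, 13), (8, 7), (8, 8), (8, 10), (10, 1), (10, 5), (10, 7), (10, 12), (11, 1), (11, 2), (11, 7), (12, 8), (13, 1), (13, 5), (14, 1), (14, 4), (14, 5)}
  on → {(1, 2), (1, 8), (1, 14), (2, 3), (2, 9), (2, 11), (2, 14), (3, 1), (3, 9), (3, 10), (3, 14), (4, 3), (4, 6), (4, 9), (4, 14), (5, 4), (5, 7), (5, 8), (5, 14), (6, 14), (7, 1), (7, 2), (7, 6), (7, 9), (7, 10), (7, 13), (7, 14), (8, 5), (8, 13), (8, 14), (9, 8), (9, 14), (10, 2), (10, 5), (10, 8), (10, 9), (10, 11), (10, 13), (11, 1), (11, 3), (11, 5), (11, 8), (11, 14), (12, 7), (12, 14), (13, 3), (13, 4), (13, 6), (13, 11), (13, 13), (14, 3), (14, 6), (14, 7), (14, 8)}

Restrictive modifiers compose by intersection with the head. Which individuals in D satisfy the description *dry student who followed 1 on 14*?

{2}

⟦who followed 1⟧ = {x : ⟨x, 1⟩ ∈ ⟦followed⟧} = {1, 2, 4, 6, 7, 10, 11, 13, 14}
⟦on 14⟧ = {x : ⟨x, 14⟩ ∈ ⟦on⟧} = {1, 2, 3, 4, 5, 6, 7, 8, 9, 11, 12}
⟦student⟧ = {2, 3, 4, 5, 6, 8, 9, 10, 11, 12, 13}
… ∩ ⟦who followed 1⟧ = {2, 3, 4, 5, 6, 8, 9, 10, 11, 12, 13} ∩ {1, 2, 4, 6, 7, 10, 11, 13, 14} = {2, 4, 6, 10, 11, 13}
… ∩ ⟦on 14⟧ = {2, 4, 6, 10, 11, 13} ∩ {1, 2, 3, 4, 5, 6, 7, 8, 9, 11, 12} = {2, 4, 6, 11}
… ∩ ⟦dry⟧ = {2, 4, 6, 11} ∩ {2, 3, 10, 12, 13, 14} = {2}
So ⟦dry student who followed 1 on 14⟧ = {2}.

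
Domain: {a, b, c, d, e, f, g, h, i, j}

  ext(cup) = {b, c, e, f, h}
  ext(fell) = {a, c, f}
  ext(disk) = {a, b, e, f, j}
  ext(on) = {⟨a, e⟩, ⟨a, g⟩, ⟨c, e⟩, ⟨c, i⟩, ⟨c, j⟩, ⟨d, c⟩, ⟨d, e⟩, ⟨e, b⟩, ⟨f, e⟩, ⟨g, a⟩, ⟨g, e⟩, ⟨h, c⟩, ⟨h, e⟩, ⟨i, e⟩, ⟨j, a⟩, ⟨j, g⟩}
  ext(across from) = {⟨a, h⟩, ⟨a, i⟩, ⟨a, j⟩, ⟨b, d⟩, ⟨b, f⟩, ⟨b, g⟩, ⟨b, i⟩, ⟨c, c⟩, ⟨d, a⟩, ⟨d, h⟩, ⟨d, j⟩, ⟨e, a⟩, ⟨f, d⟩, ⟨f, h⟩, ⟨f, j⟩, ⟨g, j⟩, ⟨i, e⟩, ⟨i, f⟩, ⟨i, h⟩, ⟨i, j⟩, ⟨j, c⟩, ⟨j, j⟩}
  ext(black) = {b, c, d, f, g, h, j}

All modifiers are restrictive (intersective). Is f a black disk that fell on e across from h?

⟦that fell⟧ = ⟦fell⟧ = {a, c, f}
⟦on e⟧ = {x : ⟨x, e⟩ ∈ ⟦on⟧} = {a, c, d, f, g, h, i}
⟦across from h⟧ = {x : ⟨x, h⟩ ∈ ⟦across from⟧} = {a, d, f, i}
⟦disk⟧ = {a, b, e, f, j}
… ∩ ⟦that fell⟧ = {a, b, e, f, j} ∩ {a, c, f} = {a, f}
… ∩ ⟦on e⟧ = {a, f} ∩ {a, c, d, f, g, h, i} = {a, f}
… ∩ ⟦across from h⟧ = {a, f} ∩ {a, d, f, i} = {a, f}
… ∩ ⟦black⟧ = {a, f} ∩ {b, c, d, f, g, h, j} = {f}
⟦black disk that fell on e across from h⟧ = {f}; f ∈ this set.

yes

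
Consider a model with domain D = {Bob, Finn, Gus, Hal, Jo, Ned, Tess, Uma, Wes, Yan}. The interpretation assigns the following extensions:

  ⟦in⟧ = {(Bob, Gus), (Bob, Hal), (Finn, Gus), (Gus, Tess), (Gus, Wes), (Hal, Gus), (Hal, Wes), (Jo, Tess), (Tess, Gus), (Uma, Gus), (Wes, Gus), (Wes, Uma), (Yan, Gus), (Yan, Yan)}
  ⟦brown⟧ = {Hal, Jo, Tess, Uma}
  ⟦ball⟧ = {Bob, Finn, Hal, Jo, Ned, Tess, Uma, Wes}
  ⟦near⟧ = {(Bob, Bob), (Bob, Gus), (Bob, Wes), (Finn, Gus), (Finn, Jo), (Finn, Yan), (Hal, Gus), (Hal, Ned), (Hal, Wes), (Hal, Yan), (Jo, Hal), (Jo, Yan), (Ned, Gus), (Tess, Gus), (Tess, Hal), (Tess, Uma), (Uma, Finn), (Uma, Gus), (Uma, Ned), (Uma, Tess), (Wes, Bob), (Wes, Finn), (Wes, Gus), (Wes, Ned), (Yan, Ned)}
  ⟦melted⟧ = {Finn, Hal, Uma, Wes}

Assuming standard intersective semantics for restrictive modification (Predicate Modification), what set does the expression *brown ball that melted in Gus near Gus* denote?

⟦that melted⟧ = ⟦melted⟧ = {Finn, Hal, Uma, Wes}
⟦in Gus⟧ = {x : ⟨x, Gus⟩ ∈ ⟦in⟧} = {Bob, Finn, Hal, Tess, Uma, Wes, Yan}
⟦near Gus⟧ = {x : ⟨x, Gus⟩ ∈ ⟦near⟧} = {Bob, Finn, Hal, Ned, Tess, Uma, Wes}
⟦ball⟧ = {Bob, Finn, Hal, Jo, Ned, Tess, Uma, Wes}
… ∩ ⟦that melted⟧ = {Bob, Finn, Hal, Jo, Ned, Tess, Uma, Wes} ∩ {Finn, Hal, Uma, Wes} = {Finn, Hal, Uma, Wes}
… ∩ ⟦in Gus⟧ = {Finn, Hal, Uma, Wes} ∩ {Bob, Finn, Hal, Tess, Uma, Wes, Yan} = {Finn, Hal, Uma, Wes}
… ∩ ⟦near Gus⟧ = {Finn, Hal, Uma, Wes} ∩ {Bob, Finn, Hal, Ned, Tess, Uma, Wes} = {Finn, Hal, Uma, Wes}
… ∩ ⟦brown⟧ = {Finn, Hal, Uma, Wes} ∩ {Hal, Jo, Tess, Uma} = {Hal, Uma}
So ⟦brown ball that melted in Gus near Gus⟧ = {Hal, Uma}.

{Hal, Uma}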